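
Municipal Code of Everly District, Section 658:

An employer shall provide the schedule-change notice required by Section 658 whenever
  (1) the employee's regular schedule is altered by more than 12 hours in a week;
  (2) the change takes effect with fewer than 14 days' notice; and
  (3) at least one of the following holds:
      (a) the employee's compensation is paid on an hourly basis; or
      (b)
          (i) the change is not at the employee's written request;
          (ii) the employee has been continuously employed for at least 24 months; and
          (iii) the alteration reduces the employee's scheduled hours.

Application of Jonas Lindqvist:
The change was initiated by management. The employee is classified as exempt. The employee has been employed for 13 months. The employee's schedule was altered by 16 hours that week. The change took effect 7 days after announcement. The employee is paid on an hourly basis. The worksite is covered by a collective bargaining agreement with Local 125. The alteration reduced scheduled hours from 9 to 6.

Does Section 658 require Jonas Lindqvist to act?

Yes — required.

(1) schedule shift > 12h — met.
(2) < 14 days' notice — satisfied.
(a) hourly-paid — met.
(i) not employee-requested — met.
(ii) tenure ≥ 24 mo. — not met.
(iii) hours reduced — holds.
(b) = T AND F AND T = false.
(3) = T OR F = true.
Overall = T AND T AND T = true.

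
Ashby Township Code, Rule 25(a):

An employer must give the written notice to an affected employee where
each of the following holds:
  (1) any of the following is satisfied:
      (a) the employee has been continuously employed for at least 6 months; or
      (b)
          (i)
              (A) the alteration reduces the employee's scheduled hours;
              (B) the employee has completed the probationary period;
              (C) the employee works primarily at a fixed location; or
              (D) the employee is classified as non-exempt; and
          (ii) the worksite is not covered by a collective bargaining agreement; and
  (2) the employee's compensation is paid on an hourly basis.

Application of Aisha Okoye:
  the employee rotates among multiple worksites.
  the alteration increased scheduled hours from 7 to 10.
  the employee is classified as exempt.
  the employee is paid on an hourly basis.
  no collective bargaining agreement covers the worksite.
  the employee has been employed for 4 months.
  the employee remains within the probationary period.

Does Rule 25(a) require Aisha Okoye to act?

(a) tenure ≥ 6 mo. — not met.
(A) hours reduced — fails.
(B) past probation — fails.
(C) fixed location — not met.
(D) non-exempt — fails.
(i): F OR F OR F OR F → false.
(ii) no CBA — satisfied.
So (b) is not satisfied (F AND T).
(1): F OR F → false.
(2) hourly-paid — satisfied.
Overall = F AND T = false.

No — not required.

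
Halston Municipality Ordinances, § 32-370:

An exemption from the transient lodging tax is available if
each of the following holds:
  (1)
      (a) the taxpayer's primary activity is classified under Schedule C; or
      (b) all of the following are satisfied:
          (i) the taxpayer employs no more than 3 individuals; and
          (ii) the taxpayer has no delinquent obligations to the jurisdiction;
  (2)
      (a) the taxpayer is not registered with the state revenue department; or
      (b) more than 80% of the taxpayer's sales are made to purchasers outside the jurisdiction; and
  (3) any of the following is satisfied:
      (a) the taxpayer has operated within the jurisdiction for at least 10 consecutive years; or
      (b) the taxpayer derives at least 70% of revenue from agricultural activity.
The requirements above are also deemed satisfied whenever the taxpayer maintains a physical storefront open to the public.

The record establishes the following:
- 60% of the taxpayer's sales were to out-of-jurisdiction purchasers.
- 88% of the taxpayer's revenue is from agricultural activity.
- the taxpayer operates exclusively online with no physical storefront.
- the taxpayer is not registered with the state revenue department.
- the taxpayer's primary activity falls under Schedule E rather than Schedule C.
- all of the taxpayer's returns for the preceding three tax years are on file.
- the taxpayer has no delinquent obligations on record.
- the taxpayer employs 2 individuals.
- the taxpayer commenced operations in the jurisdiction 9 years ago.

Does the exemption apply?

Yes — exempt.

(a) Schedule C activity — not met.
(i) ≤ 3 employees — holds.
(ii) no delinquency — satisfied.
So (b) is satisfied (T AND T).
So (1) is satisfied (F OR T).
(a) not (state-registered) — satisfied.
(b) >80% out-of-jur. sales — not met.
So (2) is satisfied (T OR F).
(a) ≥ 10 yrs in jurisdiction — not met.
(b) ≥70% agricultural — satisfied.
So (3) is satisfied (F OR T).
So Overall is satisfied (T AND T AND T).
Exception (has storefront) — not satisfied.
Result: main true OR exception false → true.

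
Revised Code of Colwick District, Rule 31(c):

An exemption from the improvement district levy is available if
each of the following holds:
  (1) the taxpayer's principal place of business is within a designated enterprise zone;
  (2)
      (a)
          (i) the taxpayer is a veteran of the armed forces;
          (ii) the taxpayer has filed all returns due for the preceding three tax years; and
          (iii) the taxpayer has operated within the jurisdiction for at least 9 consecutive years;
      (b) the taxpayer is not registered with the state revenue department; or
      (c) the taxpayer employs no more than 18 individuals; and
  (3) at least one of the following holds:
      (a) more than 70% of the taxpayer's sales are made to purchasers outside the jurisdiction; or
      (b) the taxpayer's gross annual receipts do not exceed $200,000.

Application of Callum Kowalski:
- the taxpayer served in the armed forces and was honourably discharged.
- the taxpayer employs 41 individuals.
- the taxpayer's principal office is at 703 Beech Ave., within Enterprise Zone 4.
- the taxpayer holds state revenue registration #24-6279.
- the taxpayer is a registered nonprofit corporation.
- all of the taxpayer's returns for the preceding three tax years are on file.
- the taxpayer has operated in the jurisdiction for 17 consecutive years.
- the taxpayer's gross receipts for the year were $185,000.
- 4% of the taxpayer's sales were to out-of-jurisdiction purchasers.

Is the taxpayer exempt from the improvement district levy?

Yes — exempt.

(1) in enterprise zone — holds.
(i) veteran — met.
(ii) returns current — holds.
(iii) ≥ 9 yrs in jurisdiction — met.
(a): T AND T AND T → true.
(b) not (state-registered) — not met.
(c) ≤ 18 employees — not satisfied.
So (2) is satisfied (T OR F OR F).
(a) >70% out-of-jur. sales — fails.
(b) receipts ≤ $200,000 — holds.
So (3) is satisfied (F OR T).
So Overall is satisfied (T AND T AND T).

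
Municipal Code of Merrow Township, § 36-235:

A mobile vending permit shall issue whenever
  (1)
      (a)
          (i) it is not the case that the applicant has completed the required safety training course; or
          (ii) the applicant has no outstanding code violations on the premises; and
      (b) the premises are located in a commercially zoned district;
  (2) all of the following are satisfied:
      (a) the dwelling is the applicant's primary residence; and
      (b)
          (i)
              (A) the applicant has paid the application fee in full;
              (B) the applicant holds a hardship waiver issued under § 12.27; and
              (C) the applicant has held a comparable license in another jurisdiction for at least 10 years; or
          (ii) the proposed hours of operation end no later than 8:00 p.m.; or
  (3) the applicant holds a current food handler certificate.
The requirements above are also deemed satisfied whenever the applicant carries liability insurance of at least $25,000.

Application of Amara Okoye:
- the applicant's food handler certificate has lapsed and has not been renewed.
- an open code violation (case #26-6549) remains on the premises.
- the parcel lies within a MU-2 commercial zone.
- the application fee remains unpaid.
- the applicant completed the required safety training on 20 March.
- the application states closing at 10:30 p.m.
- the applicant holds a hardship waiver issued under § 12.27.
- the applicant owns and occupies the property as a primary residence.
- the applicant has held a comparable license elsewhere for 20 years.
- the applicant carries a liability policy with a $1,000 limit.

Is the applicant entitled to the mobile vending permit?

No — denied.

(i) not (safety training) — fails.
(ii) no code violations — fails.
(a) = F OR F = false.
(b) commercially zoned — satisfied.
So (1) is not satisfied (F AND T).
(a) primary residence — met.
(A) fee paid — not satisfied.
(B) hardship waiver — satisfied.
(C) prior license ≥ 10 yr — holds.
(i): F AND T AND T → false.
(ii) closes by 8 p.m. — not satisfied.
So (b) is not satisfied (F OR F).
So (2) is not satisfied (T AND F).
(3) food handler cert. — fails.
Overall: F OR F OR F → false.
Exception (insurance ≥ $25,000) — not satisfied.
Result: main false OR exception false → false.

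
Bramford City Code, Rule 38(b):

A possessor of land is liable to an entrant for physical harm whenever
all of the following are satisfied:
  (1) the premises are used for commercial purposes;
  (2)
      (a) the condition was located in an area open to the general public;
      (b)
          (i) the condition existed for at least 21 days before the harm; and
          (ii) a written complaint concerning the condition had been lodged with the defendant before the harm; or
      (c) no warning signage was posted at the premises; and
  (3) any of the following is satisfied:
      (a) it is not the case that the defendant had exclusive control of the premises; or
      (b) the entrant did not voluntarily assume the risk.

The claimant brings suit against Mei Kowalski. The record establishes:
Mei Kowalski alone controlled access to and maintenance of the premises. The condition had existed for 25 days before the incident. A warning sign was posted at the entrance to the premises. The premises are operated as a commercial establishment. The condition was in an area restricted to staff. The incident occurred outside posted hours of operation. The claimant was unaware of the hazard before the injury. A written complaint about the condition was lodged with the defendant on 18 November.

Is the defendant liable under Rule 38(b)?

(1) commercial use — satisfied.
(a) public area — fails.
(i) condition ≥21 days old — met.
(ii) complaint lodged — holds.
(b) = T AND T = true.
(c) no signage posted — not satisfied.
(2): F OR T OR F → true.
(a) not (exclusive control) — not satisfied.
(b) no assumed risk — holds.
So (3) is satisfied (F OR T).
Overall = T AND T AND T = true.

Yes — liable.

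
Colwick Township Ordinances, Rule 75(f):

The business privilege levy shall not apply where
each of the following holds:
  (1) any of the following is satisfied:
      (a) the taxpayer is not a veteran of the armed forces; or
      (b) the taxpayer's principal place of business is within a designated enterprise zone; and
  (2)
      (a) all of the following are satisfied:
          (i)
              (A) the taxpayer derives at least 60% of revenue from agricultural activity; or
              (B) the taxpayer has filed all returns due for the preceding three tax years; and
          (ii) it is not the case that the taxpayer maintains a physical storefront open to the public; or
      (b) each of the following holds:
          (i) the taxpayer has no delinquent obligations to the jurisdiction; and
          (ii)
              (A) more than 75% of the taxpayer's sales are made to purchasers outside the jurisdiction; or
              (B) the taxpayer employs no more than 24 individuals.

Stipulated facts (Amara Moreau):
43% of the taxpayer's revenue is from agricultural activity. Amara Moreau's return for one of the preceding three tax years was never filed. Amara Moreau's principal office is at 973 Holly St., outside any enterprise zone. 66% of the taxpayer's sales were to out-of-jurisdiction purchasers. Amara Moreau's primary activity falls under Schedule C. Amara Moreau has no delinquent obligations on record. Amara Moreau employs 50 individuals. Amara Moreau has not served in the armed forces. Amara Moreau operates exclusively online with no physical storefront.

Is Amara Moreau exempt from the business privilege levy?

No — not exempt.

(a) not (veteran) — holds.
(b) in enterprise zone — not met.
(1) = T OR F = true.
(A) ≥60% agricultural — not met.
(B) returns current — not met.
So (i) is not satisfied (F OR F).
(ii) not (has storefront) — met.
So (a) is not satisfied (F AND T).
(i) no delinquency — satisfied.
(A) >75% out-of-jur. sales — not satisfied.
(B) ≤ 24 employees — fails.
So (ii) is not satisfied (F OR F).
(b) = T AND F = false.
(2): F OR F → false.
So Overall is not satisfied (T AND F).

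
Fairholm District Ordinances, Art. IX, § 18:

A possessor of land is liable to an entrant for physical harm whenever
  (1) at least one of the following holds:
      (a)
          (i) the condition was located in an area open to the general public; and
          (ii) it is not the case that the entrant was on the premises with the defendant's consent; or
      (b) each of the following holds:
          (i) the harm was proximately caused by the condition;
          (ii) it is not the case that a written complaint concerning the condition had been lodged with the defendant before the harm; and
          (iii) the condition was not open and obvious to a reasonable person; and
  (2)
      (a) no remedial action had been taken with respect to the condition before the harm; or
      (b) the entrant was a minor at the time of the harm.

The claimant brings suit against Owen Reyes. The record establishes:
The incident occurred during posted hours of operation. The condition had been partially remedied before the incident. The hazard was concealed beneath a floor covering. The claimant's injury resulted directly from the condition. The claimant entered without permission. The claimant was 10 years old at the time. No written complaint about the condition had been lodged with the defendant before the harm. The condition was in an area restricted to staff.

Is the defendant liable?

Yes — liable.

(i) public area — not met.
(ii) not (consent to enter) — met.
So (a) is not satisfied (F AND T).
(i) proximate cause — satisfied.
(ii) not (complaint lodged) — satisfied.
(iii) not open/obvious — met.
(b) = T AND T AND T = true.
(1): F OR T → true.
(a) no remedial action — not met.
(b) entrant a minor — satisfied.
(2): F OR T → true.
Overall: T AND T → true.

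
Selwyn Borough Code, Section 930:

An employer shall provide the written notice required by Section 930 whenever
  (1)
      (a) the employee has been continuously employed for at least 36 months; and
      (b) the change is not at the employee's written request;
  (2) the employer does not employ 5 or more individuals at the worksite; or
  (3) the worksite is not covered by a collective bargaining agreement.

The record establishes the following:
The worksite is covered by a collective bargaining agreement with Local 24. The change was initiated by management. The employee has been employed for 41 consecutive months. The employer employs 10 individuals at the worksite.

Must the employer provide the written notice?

(a) tenure ≥ 36 mo. — satisfied.
(b) not employee-requested — holds.
(1) = T AND T = true.
(2) not (≥ 5 at site) — not met.
(3) no CBA — not met.
So Overall is satisfied (T OR F OR F).

Yes — required.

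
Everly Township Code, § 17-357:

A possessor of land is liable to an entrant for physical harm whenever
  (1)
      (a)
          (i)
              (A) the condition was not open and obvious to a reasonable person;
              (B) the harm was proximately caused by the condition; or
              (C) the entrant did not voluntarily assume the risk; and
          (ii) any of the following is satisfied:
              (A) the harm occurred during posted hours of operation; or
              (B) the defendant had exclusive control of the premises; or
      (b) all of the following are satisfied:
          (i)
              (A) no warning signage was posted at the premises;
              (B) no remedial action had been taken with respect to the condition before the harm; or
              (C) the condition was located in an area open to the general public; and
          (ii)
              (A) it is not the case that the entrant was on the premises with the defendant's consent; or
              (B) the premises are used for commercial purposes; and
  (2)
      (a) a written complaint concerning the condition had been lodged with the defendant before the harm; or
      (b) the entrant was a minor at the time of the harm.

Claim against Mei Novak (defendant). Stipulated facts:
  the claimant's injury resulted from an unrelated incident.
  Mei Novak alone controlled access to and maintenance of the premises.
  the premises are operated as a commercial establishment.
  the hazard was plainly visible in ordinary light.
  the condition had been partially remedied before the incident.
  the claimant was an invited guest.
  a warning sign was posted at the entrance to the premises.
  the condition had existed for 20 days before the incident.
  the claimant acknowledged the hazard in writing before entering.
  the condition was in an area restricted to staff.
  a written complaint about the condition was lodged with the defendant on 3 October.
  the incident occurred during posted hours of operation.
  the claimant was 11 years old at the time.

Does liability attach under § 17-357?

(A) not open/obvious — not met.
(B) proximate cause — not satisfied.
(C) no assumed risk — fails.
(i): F OR F OR F → false.
(A) during posted hours — met.
(B) exclusive control — met.
(ii): T OR T → true.
So (a) is not satisfied (F AND T).
(A) no signage posted — fails.
(B) no remedial action — fails.
(C) public area — not met.
So (i) is not satisfied (F OR F OR F).
(A) not (consent to enter) — fails.
(B) commercial use — holds.
So (ii) is satisfied (F OR T).
(b) = F AND T = false.
(1) = F OR F = false.
(a) complaint lodged — satisfied.
(b) entrant a minor — holds.
(2): T OR T → true.
Overall = F AND T = false.

No — not liable.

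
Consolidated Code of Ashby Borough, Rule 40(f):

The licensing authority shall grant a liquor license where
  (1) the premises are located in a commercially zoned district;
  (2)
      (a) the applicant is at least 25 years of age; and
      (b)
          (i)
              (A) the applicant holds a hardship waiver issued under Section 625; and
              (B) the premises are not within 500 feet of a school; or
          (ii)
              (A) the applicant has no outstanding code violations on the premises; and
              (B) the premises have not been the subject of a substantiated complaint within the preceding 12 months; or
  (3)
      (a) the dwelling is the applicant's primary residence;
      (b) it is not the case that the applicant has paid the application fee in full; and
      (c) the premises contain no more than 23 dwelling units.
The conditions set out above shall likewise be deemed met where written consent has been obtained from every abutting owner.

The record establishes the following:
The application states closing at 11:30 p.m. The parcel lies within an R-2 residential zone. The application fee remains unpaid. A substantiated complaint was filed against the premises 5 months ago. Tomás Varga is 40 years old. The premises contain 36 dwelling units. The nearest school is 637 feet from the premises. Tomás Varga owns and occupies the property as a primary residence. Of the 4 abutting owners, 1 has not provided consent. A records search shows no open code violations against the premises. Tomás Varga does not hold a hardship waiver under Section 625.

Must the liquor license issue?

No — denied.

(1) commercially zoned — not met.
(a) age ≥ 25 — met.
(A) hardship waiver — not met.
(B) ≥500 ft from school — holds.
(i) = F AND T = false.
(A) no code violations — satisfied.
(B) no complaint in 12 mo. — not satisfied.
(ii): T AND F → false.
(b): F OR F → false.
So (2) is not satisfied (T AND F).
(a) primary residence — satisfied.
(b) not (fee paid) — holds.
(c) ≤ 23 units — not met.
(3) = T AND T AND F = false.
So Overall is not satisfied (F OR F OR F).
Exception (all abutters consent) — not satisfied.
Result: main false OR exception false → false.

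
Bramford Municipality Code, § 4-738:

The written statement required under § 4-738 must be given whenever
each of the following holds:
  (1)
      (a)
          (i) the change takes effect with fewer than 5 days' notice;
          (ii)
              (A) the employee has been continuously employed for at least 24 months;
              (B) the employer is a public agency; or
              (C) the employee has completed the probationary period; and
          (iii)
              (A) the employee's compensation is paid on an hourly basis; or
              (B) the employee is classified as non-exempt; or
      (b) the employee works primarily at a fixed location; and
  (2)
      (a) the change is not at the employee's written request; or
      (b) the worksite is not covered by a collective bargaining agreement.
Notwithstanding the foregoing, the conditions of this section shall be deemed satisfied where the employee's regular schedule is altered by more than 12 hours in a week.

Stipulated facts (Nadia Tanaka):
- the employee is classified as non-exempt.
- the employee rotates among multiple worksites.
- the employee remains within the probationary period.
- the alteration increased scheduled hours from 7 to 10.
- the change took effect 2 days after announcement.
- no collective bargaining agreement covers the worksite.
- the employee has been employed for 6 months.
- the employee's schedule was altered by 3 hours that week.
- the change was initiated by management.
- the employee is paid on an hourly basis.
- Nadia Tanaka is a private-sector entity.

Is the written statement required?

(i) < 5 days' notice — met.
(A) tenure ≥ 24 mo. — not satisfied.
(B) public agency — not satisfied.
(C) past probation — not satisfied.
(ii): F OR F OR F → false.
(A) hourly-paid — satisfied.
(B) non-exempt — met.
So (iii) is satisfied (T OR T).
(a): T AND F AND T → false.
(b) fixed location — not met.
(1): F OR F → false.
(a) not employee-requested — holds.
(b) no CBA — met.
(2) = T OR T = true.
Overall = F AND T = false.
Exception (schedule shift > 12h) — not satisfied.
Result: main false OR exception false → false.

No — not required.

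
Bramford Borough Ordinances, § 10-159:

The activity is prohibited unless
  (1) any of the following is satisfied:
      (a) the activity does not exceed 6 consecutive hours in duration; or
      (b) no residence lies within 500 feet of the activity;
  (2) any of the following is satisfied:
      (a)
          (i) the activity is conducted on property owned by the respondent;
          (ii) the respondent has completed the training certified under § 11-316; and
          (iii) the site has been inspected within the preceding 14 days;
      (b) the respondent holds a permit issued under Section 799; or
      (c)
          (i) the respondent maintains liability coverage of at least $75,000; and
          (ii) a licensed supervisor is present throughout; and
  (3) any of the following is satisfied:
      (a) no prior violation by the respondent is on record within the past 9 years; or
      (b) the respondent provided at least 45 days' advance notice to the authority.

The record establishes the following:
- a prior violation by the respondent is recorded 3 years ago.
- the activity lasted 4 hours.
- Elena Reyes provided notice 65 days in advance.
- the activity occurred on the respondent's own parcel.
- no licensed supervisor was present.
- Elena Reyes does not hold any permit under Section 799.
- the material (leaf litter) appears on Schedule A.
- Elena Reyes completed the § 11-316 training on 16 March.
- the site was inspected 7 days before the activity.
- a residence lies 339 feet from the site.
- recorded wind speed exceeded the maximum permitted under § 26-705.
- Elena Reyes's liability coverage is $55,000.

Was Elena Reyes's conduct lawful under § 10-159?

Yes — lawful.

(a) ≤ 6 hrs duration — met.
(b) no residence in 500 ft — fails.
So (1) is satisfied (T OR F).
(i) own property — satisfied.
(ii) training certified — satisfied.
(iii) site inspected — met.
(a): T AND T AND T → true.
(b) holds permit — fails.
(i) coverage ≥ $75,000 — not met.
(ii) supervisor present — fails.
(c) = F AND F = false.
(2) = T OR F OR F = true.
(a) no prior violation — fails.
(b) ≥45 days' notice — met.
So (3) is satisfied (F OR T).
Overall: T AND T AND T → true.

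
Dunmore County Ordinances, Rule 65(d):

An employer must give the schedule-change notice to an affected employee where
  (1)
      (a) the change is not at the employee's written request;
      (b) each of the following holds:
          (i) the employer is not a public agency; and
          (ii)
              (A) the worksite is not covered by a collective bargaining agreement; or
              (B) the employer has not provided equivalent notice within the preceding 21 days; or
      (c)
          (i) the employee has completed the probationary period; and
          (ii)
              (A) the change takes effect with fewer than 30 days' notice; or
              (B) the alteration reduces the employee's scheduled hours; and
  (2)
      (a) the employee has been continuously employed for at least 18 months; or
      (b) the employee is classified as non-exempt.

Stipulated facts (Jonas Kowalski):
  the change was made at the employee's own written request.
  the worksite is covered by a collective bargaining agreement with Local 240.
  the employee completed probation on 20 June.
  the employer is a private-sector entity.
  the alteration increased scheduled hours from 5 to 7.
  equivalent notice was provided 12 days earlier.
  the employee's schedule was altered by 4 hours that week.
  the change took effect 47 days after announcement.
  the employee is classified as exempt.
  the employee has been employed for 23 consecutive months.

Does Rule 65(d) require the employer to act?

No — not required.

(a) not employee-requested — fails.
(i) not (public agency) — satisfied.
(A) no CBA — not satisfied.
(B) no recent notice — not satisfied.
(ii) = F OR F = false.
So (b) is not satisfied (T AND F).
(i) past probation — satisfied.
(A) < 30 days' notice — fails.
(B) hours reduced — not met.
(ii): F OR F → false.
(c): T AND F → false.
(1) = F OR F OR F = false.
(a) tenure ≥ 18 mo. — met.
(b) non-exempt — not satisfied.
So (2) is satisfied (T OR F).
Overall: F AND T → false.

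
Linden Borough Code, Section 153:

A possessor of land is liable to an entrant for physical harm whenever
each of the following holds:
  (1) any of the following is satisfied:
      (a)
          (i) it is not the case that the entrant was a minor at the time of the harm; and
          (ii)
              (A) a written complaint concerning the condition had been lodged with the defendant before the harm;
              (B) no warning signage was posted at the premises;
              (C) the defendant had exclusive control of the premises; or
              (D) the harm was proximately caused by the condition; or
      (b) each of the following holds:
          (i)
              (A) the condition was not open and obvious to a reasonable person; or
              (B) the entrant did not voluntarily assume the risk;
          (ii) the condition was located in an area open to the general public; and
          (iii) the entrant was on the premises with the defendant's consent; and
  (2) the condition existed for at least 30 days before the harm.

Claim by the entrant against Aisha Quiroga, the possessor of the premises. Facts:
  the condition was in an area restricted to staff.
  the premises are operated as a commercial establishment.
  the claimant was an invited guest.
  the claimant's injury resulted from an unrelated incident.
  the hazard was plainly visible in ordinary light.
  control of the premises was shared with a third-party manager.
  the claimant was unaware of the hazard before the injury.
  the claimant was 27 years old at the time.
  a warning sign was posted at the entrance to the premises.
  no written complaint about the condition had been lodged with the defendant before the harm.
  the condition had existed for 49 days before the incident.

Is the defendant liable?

(i) not (entrant a minor) — met.
(A) complaint lodged — not met.
(B) no signage posted — fails.
(C) exclusive control — fails.
(D) proximate cause — not met.
(ii) = F OR F OR F OR F = false.
So (a) is not satisfied (T AND F).
(A) not open/obvious — not satisfied.
(B) no assumed risk — met.
So (i) is satisfied (F OR T).
(ii) public area — fails.
(iii) consent to enter — satisfied.
So (b) is not satisfied (T AND F AND T).
So (1) is not satisfied (F OR F).
(2) condition ≥30 days old — met.
Overall = F AND T = false.

No — not liable.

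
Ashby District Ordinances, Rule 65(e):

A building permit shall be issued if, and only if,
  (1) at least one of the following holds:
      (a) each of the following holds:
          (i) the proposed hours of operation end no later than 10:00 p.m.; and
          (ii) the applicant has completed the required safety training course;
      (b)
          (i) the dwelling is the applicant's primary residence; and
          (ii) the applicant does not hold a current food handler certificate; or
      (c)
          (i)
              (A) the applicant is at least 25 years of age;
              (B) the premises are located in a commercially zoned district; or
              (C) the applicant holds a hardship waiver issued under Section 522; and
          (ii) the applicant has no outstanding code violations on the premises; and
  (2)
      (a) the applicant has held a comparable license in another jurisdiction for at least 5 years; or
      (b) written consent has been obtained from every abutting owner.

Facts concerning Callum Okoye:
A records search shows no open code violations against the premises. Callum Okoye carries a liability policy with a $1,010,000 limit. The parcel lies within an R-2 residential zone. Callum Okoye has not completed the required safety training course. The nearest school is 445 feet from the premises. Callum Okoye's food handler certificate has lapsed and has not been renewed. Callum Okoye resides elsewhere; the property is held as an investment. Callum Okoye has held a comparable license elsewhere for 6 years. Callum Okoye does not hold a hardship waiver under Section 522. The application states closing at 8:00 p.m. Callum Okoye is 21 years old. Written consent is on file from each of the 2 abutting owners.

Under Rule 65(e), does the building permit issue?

(i) closes by 10 p.m. — holds.
(ii) safety training — not satisfied.
So (a) is not satisfied (T AND F).
(i) primary residence — not satisfied.
(ii) not (food handler cert.) — met.
(b) = F AND T = false.
(A) age ≥ 25 — not satisfied.
(B) commercially zoned — fails.
(C) hardship waiver — fails.
(i): F OR F OR F → false.
(ii) no code violations — holds.
(c) = F AND T = false.
So (1) is not satisfied (F OR F OR F).
(a) prior license ≥ 5 yr — satisfied.
(b) all abutters consent — holds.
(2): T OR T → true.
Overall = F AND T = false.

No — denied.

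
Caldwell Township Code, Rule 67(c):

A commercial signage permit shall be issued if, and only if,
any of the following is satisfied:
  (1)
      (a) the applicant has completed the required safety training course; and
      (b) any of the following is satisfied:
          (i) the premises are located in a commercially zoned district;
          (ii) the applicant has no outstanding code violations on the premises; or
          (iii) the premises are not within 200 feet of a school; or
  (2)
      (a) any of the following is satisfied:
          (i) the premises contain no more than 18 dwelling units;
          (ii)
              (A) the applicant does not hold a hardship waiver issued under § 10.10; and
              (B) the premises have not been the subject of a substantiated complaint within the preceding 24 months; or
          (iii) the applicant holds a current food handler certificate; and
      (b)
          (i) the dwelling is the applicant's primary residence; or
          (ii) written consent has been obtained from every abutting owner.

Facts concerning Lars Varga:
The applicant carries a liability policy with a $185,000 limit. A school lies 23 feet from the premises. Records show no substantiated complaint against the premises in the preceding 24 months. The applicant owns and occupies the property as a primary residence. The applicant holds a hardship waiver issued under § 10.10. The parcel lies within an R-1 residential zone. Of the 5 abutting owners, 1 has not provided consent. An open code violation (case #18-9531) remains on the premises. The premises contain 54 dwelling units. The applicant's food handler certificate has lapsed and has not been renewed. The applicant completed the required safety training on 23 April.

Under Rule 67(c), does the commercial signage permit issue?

(a) safety training — satisfied.
(i) commercially zoned — fails.
(ii) no code violations — not satisfied.
(iii) ≥200 ft from school — not met.
So (b) is not satisfied (F OR F OR F).
So (1) is not satisfied (T AND F).
(i) ≤ 18 units — fails.
(A) not (hardship waiver) — not satisfied.
(B) no complaint in 24 mo. — holds.
(ii): F AND T → false.
(iii) food handler cert. — not satisfied.
(a): F OR F OR F → false.
(i) primary residence — holds.
(ii) all abutters consent — not met.
So (b) is satisfied (T OR F).
So (2) is not satisfied (F AND T).
Overall = F OR F = false.

No — denied.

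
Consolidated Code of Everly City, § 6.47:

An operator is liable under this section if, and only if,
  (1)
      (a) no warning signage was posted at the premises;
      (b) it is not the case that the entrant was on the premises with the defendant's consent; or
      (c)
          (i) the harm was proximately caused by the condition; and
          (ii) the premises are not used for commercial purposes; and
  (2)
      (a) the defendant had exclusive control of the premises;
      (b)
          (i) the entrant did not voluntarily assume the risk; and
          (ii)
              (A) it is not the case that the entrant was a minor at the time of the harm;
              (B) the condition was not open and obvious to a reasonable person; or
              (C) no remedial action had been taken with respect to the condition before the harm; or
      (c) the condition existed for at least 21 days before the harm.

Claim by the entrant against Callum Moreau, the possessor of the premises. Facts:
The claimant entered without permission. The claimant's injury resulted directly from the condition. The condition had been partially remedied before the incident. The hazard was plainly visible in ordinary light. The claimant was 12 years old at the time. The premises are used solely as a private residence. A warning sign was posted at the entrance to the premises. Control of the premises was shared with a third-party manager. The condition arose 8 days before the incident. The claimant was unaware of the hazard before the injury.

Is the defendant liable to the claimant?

(a) no signage posted — not satisfied.
(b) not (consent to enter) — met.
(i) proximate cause — holds.
(ii) not (commercial use) — satisfied.
(c) = T AND T = true.
(1) = F OR T OR T = true.
(a) exclusive control — not satisfied.
(i) no assumed risk — satisfied.
(A) not (entrant a minor) — fails.
(B) not open/obvious — fails.
(C) no remedial action — not satisfied.
So (ii) is not satisfied (F OR F OR F).
(b) = T AND F = false.
(c) condition ≥21 days old — not met.
(2): F OR F OR F → false.
So Overall is not satisfied (T AND F).

No — not liable.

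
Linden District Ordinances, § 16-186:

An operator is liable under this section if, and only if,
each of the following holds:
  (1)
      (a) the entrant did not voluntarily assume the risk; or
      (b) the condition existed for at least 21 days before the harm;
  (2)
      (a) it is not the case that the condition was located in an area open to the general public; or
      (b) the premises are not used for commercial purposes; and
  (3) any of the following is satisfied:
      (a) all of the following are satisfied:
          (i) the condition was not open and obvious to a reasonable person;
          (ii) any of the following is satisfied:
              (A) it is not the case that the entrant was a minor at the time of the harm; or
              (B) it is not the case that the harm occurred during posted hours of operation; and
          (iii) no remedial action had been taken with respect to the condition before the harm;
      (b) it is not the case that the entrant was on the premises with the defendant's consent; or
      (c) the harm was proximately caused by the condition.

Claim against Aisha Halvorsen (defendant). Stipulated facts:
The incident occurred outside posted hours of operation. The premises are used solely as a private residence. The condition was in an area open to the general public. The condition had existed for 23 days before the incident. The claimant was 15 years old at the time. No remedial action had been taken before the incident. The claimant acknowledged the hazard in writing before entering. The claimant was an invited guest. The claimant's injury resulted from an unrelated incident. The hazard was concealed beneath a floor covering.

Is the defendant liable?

Yes — liable.

(a) no assumed risk — fails.
(b) condition ≥21 days old — holds.
So (1) is satisfied (F OR T).
(a) not (public area) — not met.
(b) not (commercial use) — holds.
So (2) is satisfied (F OR T).
(i) not open/obvious — satisfied.
(A) not (entrant a minor) — not met.
(B) not (during posted hours) — met.
So (ii) is satisfied (F OR T).
(iii) no remedial action — met.
(a): T AND T AND T → true.
(b) not (consent to enter) — fails.
(c) proximate cause — not met.
(3): T OR F OR F → true.
Overall: T AND T AND T → true.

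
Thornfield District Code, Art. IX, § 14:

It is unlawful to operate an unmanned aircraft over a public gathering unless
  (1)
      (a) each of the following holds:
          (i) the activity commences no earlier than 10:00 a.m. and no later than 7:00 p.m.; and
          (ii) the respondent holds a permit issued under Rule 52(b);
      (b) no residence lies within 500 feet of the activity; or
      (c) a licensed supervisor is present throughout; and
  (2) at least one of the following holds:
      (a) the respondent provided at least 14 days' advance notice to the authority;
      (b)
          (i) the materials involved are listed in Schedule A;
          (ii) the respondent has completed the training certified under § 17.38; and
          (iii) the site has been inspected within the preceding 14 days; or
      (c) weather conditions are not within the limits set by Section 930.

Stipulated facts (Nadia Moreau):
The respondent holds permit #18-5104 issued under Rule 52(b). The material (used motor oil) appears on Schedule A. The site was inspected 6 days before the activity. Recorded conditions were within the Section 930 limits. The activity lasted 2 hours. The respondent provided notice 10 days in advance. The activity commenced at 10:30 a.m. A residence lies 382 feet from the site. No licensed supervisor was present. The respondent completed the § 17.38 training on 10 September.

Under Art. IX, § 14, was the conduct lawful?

Yes — lawful.

(i) start within hours — satisfied.
(ii) holds permit — met.
(a): T AND T → true.
(b) no residence in 500 ft — not met.
(c) supervisor present — fails.
So (1) is satisfied (T OR F OR F).
(a) ≥14 days' notice — not satisfied.
(i) Schedule A material — met.
(ii) training certified — satisfied.
(iii) site inspected — met.
(b): T AND T AND T → true.
(c) not (weather ok) — not met.
(2): F OR T OR F → true.
Overall = T AND T = true.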